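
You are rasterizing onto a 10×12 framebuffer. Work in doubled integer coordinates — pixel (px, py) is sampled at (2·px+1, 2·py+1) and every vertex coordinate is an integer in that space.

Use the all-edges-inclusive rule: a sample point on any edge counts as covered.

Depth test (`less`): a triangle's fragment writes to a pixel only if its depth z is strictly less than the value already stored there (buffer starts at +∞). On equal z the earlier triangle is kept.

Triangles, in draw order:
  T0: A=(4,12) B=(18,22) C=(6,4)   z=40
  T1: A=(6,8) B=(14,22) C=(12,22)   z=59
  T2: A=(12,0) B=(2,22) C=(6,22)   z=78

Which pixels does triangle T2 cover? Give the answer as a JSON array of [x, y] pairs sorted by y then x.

T0:
  2·area = 132  (B↔C swapped to make it positive)
  edge (4, 12)→(6, 4): d=(2,-8) inclusive
  edge (6, 4)→(18, 22): d=(12,18) inclusive
  edge (18, 22)→(4, 12): d=(-14,-10) inclusive
    (3,3)@(7, 7): e=[14,18,100] → X
    (4,3)@(9, 7): e=[30,-18,120] → .
    (2,4)@(5, 9): e=[2,78,52] → X
    (4,4)@(9, 9): e=[34,6,92] → X
    (5,4)@(11, 9): e=[50,-30,112] → .
    (2,5)@(5, 11): e=[6,102,24] → X
    (5,5)@(11, 11): e=[54,-6,84] → .
    (2,6)@(5, 13): e=[10,126,-4] → .
    (3,6)@(7, 13): e=[26,90,16] → X
    (5,6)@(11, 13): e=[58,18,56] → X
    (6,6)@(13, 13): e=[74,-18,76] → .
    (3,7)@(7, 15): e=[30,114,-12] → .
    (5,8)@(11, 17): e=[66,66,0] → X  [on edge]
  covered (17 px):
    . . . . . . . . . .
    . . . . . . . . . .
    . . . . . . . . . .
    . . . X . . . . . .
    . . X X X . . . . .
    . . X X X . . . . .
    . . . X X X . . . .
    . . . . X X X . . .
    . . . . . X X . . .
    . . . . . . . X . .
    . . . . . . . . X .
    . . . . . . . . . .
T1:
  2·area = 28
  edge (6, 8)→(14, 22): d=(8,14) inclusive
  edge (14, 22)→(12, 22): d=(-2,0) inclusive
  edge (12, 22)→(6, 8): d=(-6,-14) inclusive
    (1,0)@(3, 1): e=[-14,42,0] → .  [on edge]
    (4,7)@(9, 15): e=[14,14,0] → X  [on edge]
    (5,7)@(11, 15): e=[-14,14,28] → .
    (4,8)@(9, 17): e=[30,10,-12] → .
    (5,8)@(11, 17): e=[2,10,16] → X
    (6,8)@(13, 17): e=[-26,10,44] → .
    (5,9)@(11, 19): e=[18,6,4] → X
    (6,9)@(13, 19): e=[-10,6,32] → .
    (5,10)@(11, 21): e=[34,2,-8] → .
    (6,10)@(13, 21): e=[6,2,20] → X
    (7,10)@(15, 21): e=[-22,2,48] → .
    (6,11)@(13, 23): e=[22,-2,8] → .
  covered (4 px):
    . . . . . . . . . .
    . . . . . . . . . .
    . . . . . . . . . .
    . . . . . . . . . .
    . . . . . . . . . .
    . . . . . . . . . .
    . . . . . . . . . .
    . . . . X . . . . .
    . . . . . X . . . .
    . . . . . X . . . .
    . . . . . . X . . .
    . . . . . . . . . .
T2:
  2·area = 88  (B↔C swapped to make it positive)
  edge (12, 0)→(6, 22): d=(-6,22) inclusive
  edge (6, 22)→(2, 22): d=(-4,0) inclusive
  edge (2, 22)→(12, 0): d=(10,-22) inclusive
    (5,1)@(11, 3): e=[4,76,8] → X
    (6,1)@(13, 3): e=[-40,76,52] → .
    (5,2)@(11, 5): e=[-8,68,28] → .
    (4,3)@(9, 7): e=[24,60,4] → X
    (5,3)@(11, 7): e=[-20,60,48] → .
    (4,4)@(9, 9): e=[12,52,24] → X
    (5,4)@(11, 9): e=[-32,52,68] → .
    (3,5)@(7, 11): e=[44,44,0] → X  [on edge]
    (4,5)@(9, 11): e=[0,44,44] → X  [on edge]
    (5,5)@(11, 11): e=[-44,44,88] → .
    (3,6)@(7, 13): e=[32,36,20] → X
    (4,6)@(9, 13): e=[-12,36,64] → .
  covered (12 px):
    . . . . . . . . . .
    . . . . . X . . . .
    . . . . . . . . . .
    . . . . X . . . . .
    . . . . X . . . . .
    . . . X X . . . . .
    . . . X . . . . . .
    . . . X . . . . . .
    . . X X . . . . . .
    . . X . . . . . . .
    . X X . . . . . . .
    . . . . . . . . . .

Answer: [[5,1],[4,3],[4,4],[3,5],[4,5],[3,6],[3,7],[2,8],[3,8],[2,9],[1,10],[2,10]]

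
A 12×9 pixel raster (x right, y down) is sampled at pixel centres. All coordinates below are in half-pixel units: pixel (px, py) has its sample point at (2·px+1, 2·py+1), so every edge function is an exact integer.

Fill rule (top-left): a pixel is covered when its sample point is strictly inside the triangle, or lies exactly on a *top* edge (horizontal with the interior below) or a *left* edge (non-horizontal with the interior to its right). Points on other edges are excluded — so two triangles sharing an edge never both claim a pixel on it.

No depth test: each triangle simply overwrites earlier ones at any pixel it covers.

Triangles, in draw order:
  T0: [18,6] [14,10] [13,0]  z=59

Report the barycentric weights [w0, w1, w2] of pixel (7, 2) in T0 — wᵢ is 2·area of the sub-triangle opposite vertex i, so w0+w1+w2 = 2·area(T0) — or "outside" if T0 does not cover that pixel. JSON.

T0:
  2·area = 44
  edge (18, 6)→(14, 10): d=(-4,4) right/bottom  bias=-1
  edge (14, 10)→(13, 0): d=(-1,-10) top-left  bias=+0
  edge (13, 0)→(18, 6): d=(5,6) right/bottom  bias=-1
    (11,0)@(23, 1): e=[0,99,-55] → .  [on edge]
    (7,1)@(15, 3): e=[24,17,3] → X
    (8,1)@(17, 3): e=[16,37,-9] → .
    (10,1)@(21, 3): e=[0,77,-33] → .  [on edge]
    (7,2)@(15, 5): e=[16,15,13] → X
    (8,2)@(17, 5): e=[8,35,1] → X
    (9,2)@(19, 5): e=[0,55,-11] → .  [on edge]
    (7,3)@(15, 7): e=[8,13,23] → X
    (8,3)@(17, 7): e=[0,33,11] → .  [on edge]
    (7,4)@(15, 9): e=[0,11,33] → .  [on edge]
    (6,5)@(13, 11): e=[0,-11,55] → .  [on edge]
    (5,6)@(11, 13): e=[0,-33,77] → .  [on edge]
    (4,7)@(9, 15): e=[0,-55,99] → .  [on edge]
    (3,8)@(7, 17): e=[0,-77,121] → .  [on edge]
  covered (4 px):
    . . . . . . . . . . . .
    . . . . . . . X . . . .
    . . . . . . . X X . . .
    . . . . . . . X . . . .
    . . . . . . . . . . . .
    . . . . . . . . . . . .
    . . . . . . . . . . . .
    . . . . . . . . . . . .
    . . . . . . . . . . . .

Result: [15,13,16]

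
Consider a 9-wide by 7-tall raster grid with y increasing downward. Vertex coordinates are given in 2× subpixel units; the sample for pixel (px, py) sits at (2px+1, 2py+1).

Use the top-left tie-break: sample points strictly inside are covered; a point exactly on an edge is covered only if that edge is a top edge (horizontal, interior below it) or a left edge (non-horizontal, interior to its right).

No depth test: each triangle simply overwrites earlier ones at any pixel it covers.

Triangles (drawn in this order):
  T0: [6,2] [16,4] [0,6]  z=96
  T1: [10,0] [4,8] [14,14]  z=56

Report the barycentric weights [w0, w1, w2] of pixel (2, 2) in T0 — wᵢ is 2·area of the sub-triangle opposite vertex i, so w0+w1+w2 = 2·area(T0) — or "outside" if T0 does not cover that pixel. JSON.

T0:
  2·area = 52
  edge (6, 2)→(16, 4): d=(10,2) right/bottom  bias=-1
  edge (16, 4)→(0, 6): d=(-16,2) right/bottom  bias=-1
  edge (0, 6)→(6, 2): d=(6,-4) top-left  bias=+0
    (0,0)@(1, 1): e=[0,78,-26] → .  [on edge]
    (2,1)@(5, 3): e=[12,38,2] → X
    (3,1)@(7, 3): e=[8,34,10] → X
    (4,1)@(9, 3): e=[4,30,18] → X
    (5,1)@(11, 3): e=[0,26,26] → .  [on edge]
    (1,2)@(3, 5): e=[36,10,6] → X
    (4,2)@(9, 5): e=[24,-2,30] → .
    (1,3)@(3, 7): e=[56,-22,18] → .
    (2,3)@(5, 7): e=[52,-26,26] → .
    (3,3)@(7, 7): e=[48,-30,34] → .
  covered (6 px):
    . . . . . . . . .
    . . X X X . . . .
    . X X X . . . . .
    . . . . . . . . .
    . . . . . . . . .
    . . . . . . . . .
    . . . . . . . . .
T1:
  2·area = 116  (B↔C swapped to make it positive)
  edge (10, 0)→(14, 14): d=(4,14) right/bottom  bias=-1
  edge (14, 14)→(4, 8): d=(-10,-6) top-left  bias=+0
  edge (4, 8)→(10, 0): d=(6,-8) top-left  bias=+0
    (4,1)@(9, 3): e=[26,80,10] → X
    (5,1)@(11, 3): e=[-2,92,26] → .
    (3,2)@(7, 5): e=[62,48,6] → X
    (5,2)@(11, 5): e=[6,72,38] → X
    (6,2)@(13, 5): e=[-22,84,54] → .
    (2,3)@(5, 7): e=[98,16,2] → X
    (6,3)@(13, 7): e=[-14,64,66] → .
    (2,4)@(5, 9): e=[106,-4,14] → .
    (3,4)@(7, 9): e=[78,8,30] → X
    (6,4)@(13, 9): e=[-6,44,78] → .
    (3,5)@(7, 11): e=[86,-12,42] → .
    (4,5)@(9, 11): e=[58,0,58] → X  [on edge]
  covered (15 px):
    . . . . . . . . .
    . . . . X . . . .
    . . . X X X . . .
    . . X X X X . . .
    . . . X X X . . .
    . . . . X X X . .
    . . . . . . X . .

Final: [6,14,32]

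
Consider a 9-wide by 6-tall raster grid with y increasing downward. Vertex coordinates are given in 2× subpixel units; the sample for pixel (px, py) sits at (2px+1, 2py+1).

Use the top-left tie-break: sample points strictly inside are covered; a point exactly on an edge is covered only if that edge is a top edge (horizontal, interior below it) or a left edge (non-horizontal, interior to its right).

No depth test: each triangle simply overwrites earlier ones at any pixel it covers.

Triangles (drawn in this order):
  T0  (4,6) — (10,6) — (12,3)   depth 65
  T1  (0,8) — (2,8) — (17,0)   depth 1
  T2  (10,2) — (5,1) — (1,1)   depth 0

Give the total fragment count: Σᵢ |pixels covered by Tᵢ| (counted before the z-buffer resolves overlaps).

T0:
  2·area = 18  (B↔C swapped to make it positive)
  edge (4, 6)→(12, 3): d=(8,-3) top-left  bias=+0
  edge (12, 3)→(10, 6): d=(-2,3) right/bottom  bias=-1
  edge (10, 6)→(4, 6): d=(-6,0) right/bottom  bias=-1
    (3,2)@(7, 5): e=[1,11,6] → █
    (4,2)@(9, 5): e=[7,5,6] → █
    (5,2)@(11, 5): e=[13,-1,6] → ·
    (3,3)@(7, 7): e=[17,7,-6] → ·
    (4,3)@(9, 7): e=[23,1,-6] → ·
  covered (2 px):
    · · · · · · · · ·
    · · · · · · · · ·
    · · · █ █ · · · ·
    · · · · · · · · ·
    · · · · · · · · ·
    · · · · · · · · ·
T1:
  2·area = 16  (B↔C swapped to make it positive)
  edge (0, 8)→(17, 0): d=(17,-8) top-left  bias=+0
  edge (17, 0)→(2, 8): d=(-15,8) right/bottom  bias=-1
  edge (2, 8)→(0, 8): d=(-2,0) right/bottom  bias=-1
    (7,0)@(15, 1): e=[1,1,14] → █
    (8,0)@(17, 1): e=[17,-15,14] → ·
    (5,1)@(11, 3): e=[3,3,10] → █
    (6,1)@(13, 3): e=[19,-13,10] → ·
    (7,1)@(15, 3): e=[35,-29,10] → ·
    (3,2)@(7, 5): e=[5,5,6] → █
    (4,2)@(9, 5): e=[21,-11,6] → ·
    (5,2)@(11, 5): e=[37,-27,6] → ·
    (1,3)@(3, 7): e=[7,7,2] → █
    (2,3)@(5, 7): e=[23,-9,2] → ·
    (3,3)@(7, 7): e=[39,-25,2] → ·
    (1,4)@(3, 9): e=[41,-23,-2] → ·
  covered (4 px):
    · · · · · · · █ ·
    · · · · · █ · · ·
    · · · █ · · · · ·
    · █ · · · · · · ·
    · · · · · · · · ·
    · · · · · · · · ·
T2:
  2·area = 4  (B↔C swapped to make it positive)
  edge (10, 2)→(1, 1): d=(-9,-1) top-left  bias=+0
  edge (1, 1)→(5, 1): d=(4,0) top-left  bias=+0
  edge (5, 1)→(10, 2): d=(5,1) right/bottom  bias=-1
    (0,0)@(1, 1): e=[0,0,4] → █  [on edge]
    (1,0)@(3, 1): e=[2,0,2] → █  [on edge]
    (2,0)@(5, 1): e=[4,0,0] → ·  [on edge]
    (3,0)@(7, 1): e=[6,0,-2] → ·  [on edge]
    (4,0)@(9, 1): e=[8,0,-4] → ·  [on edge]
    (5,0)@(11, 1): e=[10,0,-6] → ·  [on edge]
    (6,0)@(13, 1): e=[12,0,-8] → ·  [on edge]
    (7,0)@(15, 1): e=[14,0,-10] → ·  [on edge]
    (8,0)@(17, 1): e=[16,0,-12] → ·  [on edge]
    (0,1)@(1, 3): e=[-18,8,14] → ·
    (1,1)@(3, 3): e=[-16,8,12] → ·
    (7,1)@(15, 3): e=[-4,8,0] → ·  [on edge]
  covered (2 px):
    █ █ · · · · · · ·
    · · · · · · · · ·
    · · · · · · · · ·
    · · · · · · · · ·
    · · · · · · · · ·
    · · · · · · · · ·

Result: 8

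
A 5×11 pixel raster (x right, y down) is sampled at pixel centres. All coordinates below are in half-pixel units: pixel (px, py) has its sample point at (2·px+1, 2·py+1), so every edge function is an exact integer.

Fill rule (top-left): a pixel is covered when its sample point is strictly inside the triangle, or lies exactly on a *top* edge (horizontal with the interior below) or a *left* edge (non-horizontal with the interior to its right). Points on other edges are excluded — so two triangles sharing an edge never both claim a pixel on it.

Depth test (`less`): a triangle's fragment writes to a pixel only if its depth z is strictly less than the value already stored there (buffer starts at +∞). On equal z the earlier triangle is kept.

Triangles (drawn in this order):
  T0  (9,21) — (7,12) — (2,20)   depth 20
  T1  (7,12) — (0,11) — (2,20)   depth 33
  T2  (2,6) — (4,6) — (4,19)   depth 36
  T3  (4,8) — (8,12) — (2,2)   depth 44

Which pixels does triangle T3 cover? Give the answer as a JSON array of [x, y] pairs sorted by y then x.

T0:
  2·area = 61  (B↔C swapped to make it positive)
  edge (9, 21)→(2, 20): d=(-7,-1) top-left  bias=+0
  edge (2, 20)→(7, 12): d=(5,-8) top-left  bias=+0
  edge (7, 12)→(9, 21): d=(2,9) right/bottom  bias=-1
    (2,1)@(5, 3): e=[122,-61,0] → ·  [on edge]
    (3,6)@(7, 13): e=[54,5,2] → █
    (4,6)@(9, 13): e=[56,21,-16] → ·
    (3,7)@(7, 15): e=[40,15,6] → █
    (4,7)@(9, 15): e=[42,31,-12] → ·
    (2,8)@(5, 17): e=[24,9,28] → █
    (4,8)@(9, 17): e=[28,41,-8] → ·
    (1,9)@(3, 19): e=[8,3,50] → █
    (4,9)@(9, 19): e=[14,51,-4] → ·
    (1,10)@(3, 21): e=[-6,13,54] → ·
    (2,10)@(5, 21): e=[-4,29,36] → ·
    (3,10)@(7, 21): e=[-2,45,18] → ·
    (4,10)@(9, 21): e=[0,61,0] → ·  [on edge]
  covered (7 px):
    · · · · ·
    · · · · ·
    · · · · ·
    · · · · ·
    · · · · ·
    · · · · ·
    · · · █ ·
    · · · █ ·
    · · █ █ ·
    · █ █ █ ·
    · · · · ·
T1:
  2·area = 61  (B↔C swapped to make it positive)
  edge (7, 12)→(2, 20): d=(-5,8) right/bottom  bias=-1
  edge (2, 20)→(0, 11): d=(-2,-9) top-left  bias=+0
  edge (0, 11)→(7, 12): d=(7,1) right/bottom  bias=-1
    (0,6)@(1, 13): e=[43,5,13] → █
    (1,6)@(3, 13): e=[27,23,11] → █
    (2,6)@(5, 13): e=[11,41,9] → █
    (3,6)@(7, 13): e=[-5,59,7] → ·
    (0,7)@(1, 15): e=[33,1,27] → █
    (3,7)@(7, 15): e=[-15,55,21] → ·
    (0,8)@(1, 17): e=[23,-3,41] → ·
    (1,8)@(3, 17): e=[7,15,39] → █
    (2,8)@(5, 17): e=[-9,33,37] → ·
    (1,9)@(3, 19): e=[-3,11,53] → ·
  covered (7 px):
    · · · · ·
    · · · · ·
    · · · · ·
    · · · · ·
    · · · · ·
    · · · · ·
    █ █ █ · ·
    █ █ █ · ·
    · █ · · ·
    · · · · ·
    · · · · ·
T2:
  2·area = 26
  edge (2, 6)→(4, 6): d=(2,0) top-left  bias=+0
  edge (4, 6)→(4, 19): d=(0,13) right/bottom  bias=-1
  edge (4, 19)→(2, 6): d=(-2,-13) top-left  bias=+0
    (1,3)@(3, 7): e=[2,13,11] → █
    (2,3)@(5, 7): e=[2,-13,37] → ·
    (1,4)@(3, 9): e=[6,13,7] → █
    (2,4)@(5, 9): e=[6,-13,33] → ·
    (1,5)@(3, 11): e=[10,13,3] → █
    (2,5)@(5, 11): e=[10,-13,29] → ·
    (1,6)@(3, 13): e=[14,13,-1] → ·
  covered (3 px):
    · · · · ·
    · · · · ·
    · · · · ·
    · █ · · ·
    · █ · · ·
    · █ · · ·
    · · · · ·
    · · · · ·
    · · · · ·
    · · · · ·
    · · · · ·
T3:
  2·area = 16  (B↔C swapped to make it positive)
  edge (4, 8)→(2, 2): d=(-2,-6) top-left  bias=+0
  edge (2, 2)→(8, 12): d=(6,10) right/bottom  bias=-1
  edge (8, 12)→(4, 8): d=(-4,-4) top-left  bias=+0
    (0,2)@(1, 5): e=[-12,28,0] → ·  [on edge]
    (1,2)@(3, 5): e=[0,8,8] → █  [on edge]
    (2,2)@(5, 5): e=[12,-12,16] → ·
    (1,3)@(3, 7): e=[-4,20,0] → ·  [on edge]
    (2,3)@(5, 7): e=[8,0,8] → ·  [on edge]
    (2,4)@(5, 9): e=[4,12,0] → █  [on edge]
    (3,4)@(7, 9): e=[16,-8,8] → ·
    (2,5)@(5, 11): e=[0,24,-8] → ·  [on edge]
    (3,5)@(7, 11): e=[12,4,0] → █  [on edge]
    (4,5)@(9, 11): e=[24,-16,8] → ·
    (3,6)@(7, 13): e=[8,16,-8] → ·
    (4,6)@(9, 13): e=[20,-4,0] → ·  [on edge]
    (3,8)@(7, 17): e=[0,40,-24] → ·  [on edge]
  covered (3 px):
    · · · · ·
    · · · · ·
    · █ · · ·
    · · · · ·
    · · █ · ·
    · · · █ ·
    · · · · ·
    · · · · ·
    · · · · ·
    · · · · ·
    · · · · ·

Answer: [[1,2],[2,4],[3,5]]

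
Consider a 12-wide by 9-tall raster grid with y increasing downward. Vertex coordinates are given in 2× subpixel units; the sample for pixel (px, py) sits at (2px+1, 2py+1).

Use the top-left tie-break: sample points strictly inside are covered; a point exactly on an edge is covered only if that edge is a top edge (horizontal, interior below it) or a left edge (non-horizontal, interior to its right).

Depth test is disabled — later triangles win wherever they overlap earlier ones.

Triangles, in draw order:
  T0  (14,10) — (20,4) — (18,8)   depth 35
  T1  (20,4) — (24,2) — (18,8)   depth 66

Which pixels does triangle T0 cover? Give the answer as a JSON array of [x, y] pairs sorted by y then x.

T0:
  2·area = 12
  edge (14, 10)→(20, 4): d=(6,-6) top-left  bias=+0
  edge (20, 4)→(18, 8): d=(-2,4) right/bottom  bias=-1
  edge (18, 8)→(14, 10): d=(-4,2) right/bottom  bias=-1
    (11,0)@(23, 1): e=[0,-6,18] → .  [on edge]
    (10,1)@(21, 3): e=[0,-2,14] → .  [on edge]
    (9,2)@(19, 5): e=[0,2,10] → X  [on edge]
    (10,2)@(21, 5): e=[12,-6,6] → .
    (8,3)@(17, 7): e=[0,6,6] → X  [on edge]
    (9,3)@(19, 7): e=[12,-2,2] → .
    (7,4)@(15, 9): e=[0,10,2] → X  [on edge]
    (8,4)@(17, 9): e=[12,2,-2] → .
    (6,5)@(13, 11): e=[0,14,-2] → .  [on edge]
    (7,5)@(15, 11): e=[12,6,-6] → .
    (5,6)@(11, 13): e=[0,18,-6] → .  [on edge]
    (4,7)@(9, 15): e=[0,22,-10] → .  [on edge]
    (3,8)@(7, 17): e=[0,26,-14] → .  [on edge]
  covered (3 px):
    . . . . . . . . . . . .
    . . . . . . . . . . . .
    . . . . . . . . . X . .
    . . . . . . . . X . . .
    . . . . . . . X . . . .
    . . . . . . . . . . . .
    . . . . . . . . . . . .
    . . . . . . . . . . . .
    . . . . . . . . . . . .
T1:
  2·area = 12
  edge (20, 4)→(24, 2): d=(4,-2) top-left  bias=+0
  edge (24, 2)→(18, 8): d=(-6,6) right/bottom  bias=-1
  edge (18, 8)→(20, 4): d=(2,-4) top-left  bias=+0
    (11,1)@(23, 3): e=[2,0,10] → .  [on edge]
    (10,2)@(21, 5): e=[6,0,6] → .  [on edge]
    (9,3)@(19, 7): e=[10,0,2] → .  [on edge]
    (8,4)@(17, 9): e=[14,0,-2] → .  [on edge]
    (7,5)@(15, 11): e=[18,0,-6] → .  [on edge]
    (6,6)@(13, 13): e=[22,0,-10] → .  [on edge]
    (5,7)@(11, 15): e=[26,0,-14] → .  [on edge]
    (4,8)@(9, 17): e=[30,0,-18] → .  [on edge]
  covered (0 px):
    . . . . . . . . . . . .
    . . . . . . . . . . . .
    . . . . . . . . . . . .
    . . . . . . . . . . . .
    . . . . . . . . . . . .
    . . . . . . . . . . . .
    . . . . . . . . . . . .
    . . . . . . . . . . . .
    . . . . . . . . . . . .

Result: [[9,2],[8,3],[7,4]]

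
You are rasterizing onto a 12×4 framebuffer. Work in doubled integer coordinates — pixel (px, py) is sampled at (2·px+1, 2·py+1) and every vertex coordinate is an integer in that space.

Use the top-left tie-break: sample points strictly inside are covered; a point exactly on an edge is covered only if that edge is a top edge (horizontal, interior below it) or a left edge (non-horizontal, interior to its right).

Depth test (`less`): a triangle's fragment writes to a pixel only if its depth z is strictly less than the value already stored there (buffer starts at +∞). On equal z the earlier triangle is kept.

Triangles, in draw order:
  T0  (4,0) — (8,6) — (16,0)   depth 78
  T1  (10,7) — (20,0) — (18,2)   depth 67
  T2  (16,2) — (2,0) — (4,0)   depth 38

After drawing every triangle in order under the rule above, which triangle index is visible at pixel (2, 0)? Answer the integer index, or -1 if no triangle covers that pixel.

T0:
  2·area = 72  (B↔C swapped to make it positive)
  edge (4, 0)→(16, 0): d=(12,0) top-left  bias=+0
  edge (16, 0)→(8, 6): d=(-8,6) right/bottom  bias=-1
  edge (8, 6)→(4, 0): d=(-4,-6) top-left  bias=+0
    (2,0)@(5, 1): e=[12,58,2] → X
    (3,0)@(7, 1): e=[12,46,14] → X
    (4,0)@(9, 1): e=[12,34,26] → X
    (5,0)@(11, 1): e=[12,22,38] → X
    (6,0)@(13, 1): e=[12,10,50] → X
    (7,0)@(15, 1): e=[12,-2,62] → .
    (2,1)@(5, 3): e=[36,42,-6] → .
    (3,1)@(7, 3): e=[36,30,6] → X
    (6,1)@(13, 3): e=[36,-6,42] → .
    (3,2)@(7, 5): e=[60,14,-2] → .
    (4,2)@(9, 5): e=[60,2,10] → X
    (5,2)@(11, 5): e=[60,-10,22] → .
  covered (9 px):
    . . X X X X X . . . . .
    . . . X X X . . . . . .
    . . . . X . . . . . . .
    . . . . . . . . . . . .
T1:
  2·area = 6
  edge (10, 7)→(20, 0): d=(10,-7) top-left  bias=+0
  edge (20, 0)→(18, 2): d=(-2,2) right/bottom  bias=-1
  edge (18, 2)→(10, 7): d=(-8,5) right/bottom  bias=-1
    (9,0)@(19, 1): e=[3,0,3] → .  [on edge]
    (8,1)@(17, 3): e=[9,0,-3] → .  [on edge]
    (6,2)@(13, 5): e=[1,4,1] → X
    (7,2)@(15, 5): e=[15,0,-9] → .  [on edge]
    (6,3)@(13, 7): e=[21,0,-15] → .  [on edge]
  covered (1 px):
    . . . . . . . . . . . .
    . . . . . . . . . . . .
    . . . . . . X . . . . .
    . . . . . . . . . . . .
T2:
  2·area = 4
  edge (16, 2)→(2, 0): d=(-14,-2) top-left  bias=+0
  edge (2, 0)→(4, 0): d=(2,0) top-left  bias=+0
  edge (4, 0)→(16, 2): d=(12,2) right/bottom  bias=-1
    (4,0)@(9, 1): e=[0,2,2] → X  [on edge]
    (5,0)@(11, 1): e=[4,2,-2] → .
    (4,1)@(9, 3): e=[-28,6,26] → .
    (11,1)@(23, 3): e=[0,6,-2] → .  [on edge]
  covered (1 px):
    . . . . X . . . . . . .
    . . . . . . . . . . . .
    . . . . . . . . . . . .
    . . . . . . . . . . . .

Z-buffer (winner per pixel, '.' = empty):
  . . 0 0 2 0 0 . . . . .
  . . . 0 0 0 . . . . . .
  . . . . 0 . 1 . . . . .
  . . . . . . . . . . . .

Result: 0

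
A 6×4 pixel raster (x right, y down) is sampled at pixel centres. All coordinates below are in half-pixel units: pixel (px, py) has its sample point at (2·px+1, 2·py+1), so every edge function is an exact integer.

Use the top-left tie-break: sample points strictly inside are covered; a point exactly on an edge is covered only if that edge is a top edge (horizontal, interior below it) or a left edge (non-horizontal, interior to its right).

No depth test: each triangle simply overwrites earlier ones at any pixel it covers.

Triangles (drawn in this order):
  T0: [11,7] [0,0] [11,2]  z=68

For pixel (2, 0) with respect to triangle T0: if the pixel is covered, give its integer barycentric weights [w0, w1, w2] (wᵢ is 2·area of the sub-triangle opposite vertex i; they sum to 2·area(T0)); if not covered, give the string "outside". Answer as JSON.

T0:
  2·area = 55
  edge (11, 7)→(0, 0): d=(-11,-7) top-left  bias=+0
  edge (0, 0)→(11, 2): d=(11,2) right/bottom  bias=-1
  edge (11, 2)→(11, 7): d=(0,5) right/bottom  bias=-1
    (1,0)@(3, 1): e=[10,5,40] → #
    (2,0)@(5, 1): e=[24,1,30] → #
    (3,0)@(7, 1): e=[38,-3,20] → ·
    (5,0)@(11, 1): e=[66,-11,0] → ·  [on edge]
    (1,1)@(3, 3): e=[-12,27,40] → ·
    (2,1)@(5, 3): e=[2,23,30] → #
    (3,1)@(7, 3): e=[16,19,20] → #
    (4,1)@(9, 3): e=[30,15,10] → #
    (5,1)@(11, 3): e=[44,11,0] → ·  [on edge]
    (2,2)@(5, 5): e=[-20,45,30] → ·
    (3,2)@(7, 5): e=[-6,41,20] → ·
    (4,2)@(9, 5): e=[8,37,10] → #
    (5,2)@(11, 5): e=[22,33,0] → ·  [on edge]
    (5,3)@(11, 7): e=[0,55,0] → ·  [on edge]
  covered (6 px):
    · # # · · ·
    · · # # # ·
    · · · · # ·
    · · · · · ·

Final: [1,30,24]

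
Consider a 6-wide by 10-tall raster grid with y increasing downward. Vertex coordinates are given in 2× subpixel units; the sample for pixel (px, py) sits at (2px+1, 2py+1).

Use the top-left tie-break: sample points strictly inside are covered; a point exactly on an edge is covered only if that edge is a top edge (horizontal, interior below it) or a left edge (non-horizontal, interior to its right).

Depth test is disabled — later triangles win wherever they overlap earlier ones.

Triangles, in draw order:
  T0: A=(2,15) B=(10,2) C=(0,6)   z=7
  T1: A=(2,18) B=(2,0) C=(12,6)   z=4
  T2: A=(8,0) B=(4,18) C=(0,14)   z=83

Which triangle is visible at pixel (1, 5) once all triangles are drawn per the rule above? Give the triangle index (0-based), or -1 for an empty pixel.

T0:
  2·area = 98  (B↔C swapped to make it positive)
  edge (2, 15)→(0, 6): d=(-2,-9) top-left  bias=+0
  edge (0, 6)→(10, 2): d=(10,-4) top-left  bias=+0
  edge (10, 2)→(2, 15): d=(-8,13) right/bottom  bias=-1
    (4,1)@(9, 3): e=[87,6,5] → #
    (5,1)@(11, 3): e=[105,14,-21] → ·
    (1,2)@(3, 5): e=[29,2,67] → #
    (2,2)@(5, 5): e=[47,10,41] → #
    (3,2)@(7, 5): e=[65,18,15] → #
    (4,2)@(9, 5): e=[83,26,-11] → ·
    (0,3)@(1, 7): e=[7,14,77] → #
    (3,3)@(7, 7): e=[61,38,-1] → ·
    (0,4)@(1, 9): e=[3,34,61] → #
    (3,4)@(7, 9): e=[57,58,-17] → ·
    (0,5)@(1, 11): e=[-1,54,45] → ·
    (1,5)@(3, 11): e=[17,62,19] → #
  covered (12 px):
    · · · · · ·
    · · · · # ·
    · # # # · ·
    # # # · · ·
    # # # · · ·
    · # · · · ·
    · # · · · ·
    · · · · · ·
    · · · · · ·
    · · · · · ·
T1:
  2·area = 180
  edge (2, 18)→(2, 0): d=(0,-18) top-left  bias=+0
  edge (2, 0)→(12, 6): d=(10,6) right/bottom  bias=-1
  edge (12, 6)→(2, 18): d=(-10,12) right/bottom  bias=-1
    (1,0)@(3, 1): e=[18,4,158] → #
    (2,0)@(5, 1): e=[54,-8,134] → ·
    (1,1)@(3, 3): e=[18,24,138] → #
    (2,1)@(5, 3): e=[54,12,114] → #
    (3,1)@(7, 3): e=[90,0,90] → ·  [on edge]
    (1,2)@(3, 5): e=[18,44,118] → #
    (3,2)@(7, 5): e=[90,20,70] → #
    (4,2)@(9, 5): e=[126,8,46] → #
    (5,2)@(11, 5): e=[162,-4,22] → ·
    (1,3)@(3, 7): e=[18,64,98] → #
    (5,3)@(11, 7): e=[162,16,2] → #
    (1,4)@(3, 9): e=[18,84,78] → #
  covered (22 px):
    · # · · · ·
    · # # · · ·
    · # # # # ·
    · # # # # #
    · # # # # ·
    · # # # · ·
    · # # · · ·
    · # · · · ·
    · · · · · ·
    · · · · · ·
T2:
  2·area = 88
  edge (8, 0)→(4, 18): d=(-4,18) right/bottom  bias=-1
  edge (4, 18)→(0, 14): d=(-4,-4) top-left  bias=+0
  edge (0, 14)→(8, 0): d=(8,-14) top-left  bias=+0
    (3,1)@(7, 3): e=[6,72,10] → #
    (4,1)@(9, 3): e=[-30,80,38] → ·
    (3,2)@(7, 5): e=[-2,64,26] → ·
    (2,3)@(5, 7): e=[26,48,14] → #
    (3,3)@(7, 7): e=[-10,56,42] → ·
    (1,4)@(3, 9): e=[54,32,2] → #
    (3,4)@(7, 9): e=[-18,48,58] → ·
    (1,5)@(3, 11): e=[46,24,18] → #
    (3,5)@(7, 11): e=[-26,40,74] → ·
    (0,6)@(1, 13): e=[74,8,6] → #
    (3,6)@(7, 13): e=[-34,32,90] → ·
    (0,7)@(1, 15): e=[66,0,22] → #  [on edge]
    (1,8)@(3, 17): e=[22,0,66] → #  [on edge]
    (2,9)@(5, 19): e=[-22,0,110] → ·  [on edge]
  covered (12 px):
    · · · · · ·
    · · · # · ·
    · · · · · ·
    · · # · · ·
    · # # · · ·
    · # # · · ·
    # # # · · ·
    # # · · · ·
    · # · · · ·
    · · · · · ·

Z-buffer (winner per pixel, '.' = empty):
  . 1 . . . .
  . 1 1 2 0 .
  . 1 1 1 1 .
  0 1 2 1 1 1
  0 2 2 1 1 .
  . 2 2 1 . .
  2 2 2 . . .
  2 2 . . . .
  . 2 . . . .
  . . . . . .

Answer: 2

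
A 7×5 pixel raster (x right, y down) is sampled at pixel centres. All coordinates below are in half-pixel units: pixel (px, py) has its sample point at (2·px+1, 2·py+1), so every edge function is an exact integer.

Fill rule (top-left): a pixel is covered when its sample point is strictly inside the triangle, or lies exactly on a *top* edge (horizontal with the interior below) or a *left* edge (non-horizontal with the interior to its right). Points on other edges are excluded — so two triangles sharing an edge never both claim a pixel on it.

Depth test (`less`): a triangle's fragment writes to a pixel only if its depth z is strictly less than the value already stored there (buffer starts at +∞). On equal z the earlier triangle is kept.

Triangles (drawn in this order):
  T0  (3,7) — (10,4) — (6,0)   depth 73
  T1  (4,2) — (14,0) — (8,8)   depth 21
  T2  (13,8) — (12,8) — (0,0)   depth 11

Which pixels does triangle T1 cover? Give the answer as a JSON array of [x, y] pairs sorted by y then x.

T0:
  2·area = 40  (B↔C swapped to make it positive)
  edge (3, 7)→(6, 0): d=(3,-7) top-left  bias=+0
  edge (6, 0)→(10, 4): d=(4,4) right/bottom  bias=-1
  edge (10, 4)→(3, 7): d=(-7,3) right/bottom  bias=-1
    (3,0)@(7, 1): e=[10,0,30] → ·  [on edge]
    (2,1)@(5, 3): e=[2,16,22] → █
    (3,1)@(7, 3): e=[16,8,16] → █
    (4,1)@(9, 3): e=[30,0,10] → ·  [on edge]
    (2,2)@(5, 5): e=[8,24,8] → █
    (4,2)@(9, 5): e=[36,8,-4] → ·
    (5,2)@(11, 5): e=[50,0,-10] → ·  [on edge]
    (1,3)@(3, 7): e=[0,40,0] → ·  [on edge]
    (2,3)@(5, 7): e=[14,32,-6] → ·
    (3,3)@(7, 7): e=[28,24,-12] → ·
    (6,3)@(13, 7): e=[70,0,-30] → ·  [on edge]
  covered (4 px):
    · · · · · · ·
    · · █ █ · · ·
    · · █ █ · · ·
    · · · · · · ·
    · · · · · · ·
T1:
  2·area = 68
  edge (4, 2)→(14, 0): d=(10,-2) top-left  bias=+0
  edge (14, 0)→(8, 8): d=(-6,8) right/bottom  bias=-1
  edge (8, 8)→(4, 2): d=(-4,-6) top-left  bias=+0
    (4,0)@(9, 1): e=[0,34,34] → █  [on edge]
    (5,0)@(11, 1): e=[4,18,46] → █
    (6,0)@(13, 1): e=[8,2,58] → █
    (2,1)@(5, 3): e=[12,54,2] → █
    (3,1)@(7, 3): e=[16,38,14] → █
    (6,1)@(13, 3): e=[28,-10,50] → ·
    (2,2)@(5, 5): e=[32,42,-6] → ·
    (3,2)@(7, 5): e=[36,26,6] → █
    (5,2)@(11, 5): e=[44,-6,30] → ·
    (3,3)@(7, 7): e=[56,14,-2] → ·
    (4,3)@(9, 7): e=[60,-2,10] → ·
  covered (9 px):
    · · · · █ █ █
    · · █ █ █ █ ·
    · · · █ █ · ·
    · · · · · · ·
    · · · · · · ·
T2:
  2·area = 8
  edge (13, 8)→(12, 8): d=(-1,0) right/bottom  bias=-1
  edge (12, 8)→(0, 0): d=(-12,-8) top-left  bias=+0
  edge (0, 0)→(13, 8): d=(13,8) right/bottom  bias=-1
    (5,3)@(11, 7): e=[1,4,3] → █
    (6,3)@(13, 7): e=[1,20,-13] → ·
    (5,4)@(11, 9): e=[-1,-20,29] → ·
  covered (1 px):
    · · · · · · ·
    · · · · · · ·
    · · · · · · ·
    · · · · · █ ·
    · · · · · · ·

Final: [[4,0],[5,0],[6,0],[2,1],[3,1],[4,1],[5,1],[3,2],[4,2]]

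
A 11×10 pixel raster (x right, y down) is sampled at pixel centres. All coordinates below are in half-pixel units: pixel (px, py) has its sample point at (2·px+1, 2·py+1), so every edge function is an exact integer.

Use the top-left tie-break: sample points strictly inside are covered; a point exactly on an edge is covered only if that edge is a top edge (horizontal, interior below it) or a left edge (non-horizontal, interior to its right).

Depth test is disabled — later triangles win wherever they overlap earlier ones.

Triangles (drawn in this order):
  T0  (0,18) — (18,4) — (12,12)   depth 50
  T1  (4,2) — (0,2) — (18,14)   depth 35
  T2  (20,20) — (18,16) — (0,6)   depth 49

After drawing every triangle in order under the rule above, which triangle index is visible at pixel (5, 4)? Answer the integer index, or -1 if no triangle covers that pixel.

T0:
  2·area = 60
  edge (0, 18)→(18, 4): d=(18,-14) top-left  bias=+0
  edge (18, 4)→(12, 12): d=(-6,8) right/bottom  bias=-1
  edge (12, 12)→(0, 18): d=(-12,6) right/bottom  bias=-1
    (8,2)@(17, 5): e=[4,2,54] → X
    (9,2)@(19, 5): e=[32,-14,42] → .
    (7,3)@(15, 7): e=[12,6,42] → X
    (8,3)@(17, 7): e=[40,-10,30] → .
    (6,4)@(13, 9): e=[20,10,30] → X
    (7,4)@(15, 9): e=[48,-6,18] → .
    (4,5)@(9, 11): e=[0,30,30] → X  [on edge]
    (5,5)@(11, 11): e=[28,14,18] → X
    (6,5)@(13, 11): e=[56,-2,6] → .
    (3,6)@(7, 13): e=[8,34,18] → X
    (5,6)@(11, 13): e=[64,2,-6] → .
    (2,7)@(5, 15): e=[16,38,6] → X
  covered (8 px):
    . . . . . . . . . . .
    . . . . . . . . . . .
    . . . . . . . . X . .
    . . . . . . . X . . .
    . . . . . . X . . . .
    . . . . X X . . . . .
    . . . X X . . . . . .
    . . X . . . . . . . .
    . . . . . . . . . . .
    . . . . . . . . . . .
T1:
  2·area = 48  (B↔C swapped to make it positive)
  edge (4, 2)→(18, 14): d=(14,12) right/bottom  bias=-1
  edge (18, 14)→(0, 2): d=(-18,-12) top-left  bias=+0
  edge (0, 2)→(4, 2): d=(4,0) top-left  bias=+0
    (1,1)@(3, 3): e=[26,18,4] → X
    (2,1)@(5, 3): e=[2,42,4] → X
    (3,1)@(7, 3): e=[-22,66,4] → .
    (1,2)@(3, 5): e=[54,-18,12] → .
    (2,2)@(5, 5): e=[30,6,12] → X
    (3,2)@(7, 5): e=[6,30,12] → X
    (4,2)@(9, 5): e=[-18,54,12] → .
    (2,3)@(5, 7): e=[58,-30,20] → .
    (3,3)@(7, 7): e=[34,-6,20] → .
    (4,3)@(9, 7): e=[10,18,20] → X
    (5,3)@(11, 7): e=[-14,42,20] → .
    (4,4)@(9, 9): e=[38,-18,28] → .
  covered (6 px):
    . . . . . . . . . . .
    . X X . . . . . . . .
    . . X X . . . . . . .
    . . . . X . . . . . .
    . . . . . X . . . . .
    . . . . . . . . . . .
    . . . . . . . . . . .
    . . . . . . . . . . .
    . . . . . . . . . . .
    . . . . . . . . . . .
T2:
  2·area = 52  (B↔C swapped to make it positive)
  edge (20, 20)→(0, 6): d=(-20,-14) top-left  bias=+0
  edge (0, 6)→(18, 16): d=(18,10) right/bottom  bias=-1
  edge (18, 16)→(20, 20): d=(2,4) right/bottom  bias=-1
    (2,4)@(5, 9): e=[10,4,38] → X
    (3,4)@(7, 9): e=[38,-16,30] → .
    (2,5)@(5, 11): e=[-30,40,42] → .
    (4,5)@(9, 11): e=[26,0,26] → .  [on edge]
    (5,6)@(11, 13): e=[14,16,22] → X
    (6,6)@(13, 13): e=[42,-4,14] → .
    (5,7)@(11, 15): e=[-26,52,26] → .
    (6,7)@(13, 15): e=[2,32,18] → X
    (7,7)@(15, 15): e=[30,12,10] → X
    (8,7)@(17, 15): e=[58,-8,2] → .
    (6,8)@(13, 17): e=[-38,68,22] → .
    (7,8)@(15, 17): e=[-10,48,14] → .
  covered (6 px):
    . . . . . . . . . . .
    . . . . . . . . . . .
    . . . . . . . . . . .
    . . . . . . . . . . .
    . . X . . . . . . . .
    . . . . . . . . . . .
    . . . . . X . . . . .
    . . . . . . X X . . .
    . . . . . . . . X . .
    . . . . . . . . . X .

Z-buffer (winner per pixel, '.' = empty):
  . . . . . . . . . . .
  . 1 1 . . . . . . . .
  . . 1 1 . . . . 0 . .
  . . . . 1 . . 0 . . .
  . . 2 . . 1 0 . . . .
  . . . . 0 0 . . . . .
  . . . 0 0 2 . . . . .
  . . 0 . . . 2 2 . . .
  . . . . . . . . 2 . .
  . . . . . . . . . 2 .

Result: 1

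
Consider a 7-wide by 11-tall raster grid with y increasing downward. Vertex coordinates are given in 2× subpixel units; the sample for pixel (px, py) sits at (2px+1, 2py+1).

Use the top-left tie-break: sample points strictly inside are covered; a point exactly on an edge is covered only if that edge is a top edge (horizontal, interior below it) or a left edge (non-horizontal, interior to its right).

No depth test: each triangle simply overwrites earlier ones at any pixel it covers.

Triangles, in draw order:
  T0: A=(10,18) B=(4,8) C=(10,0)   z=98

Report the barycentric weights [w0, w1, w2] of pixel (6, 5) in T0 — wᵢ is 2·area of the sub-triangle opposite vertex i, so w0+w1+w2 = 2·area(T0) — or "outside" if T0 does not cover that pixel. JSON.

T0:
  2·area = 108
  edge (10, 18)→(4, 8): d=(-6,-10) top-left  bias=+0
  edge (4, 8)→(10, 0): d=(6,-8) top-left  bias=+0
  edge (10, 0)→(10, 18): d=(0,18) right/bottom  bias=-1
    (0,1)@(1, 3): e=[0,-54,162] → ·  [on edge]
    (4,1)@(9, 3): e=[80,10,18] → #
    (5,1)@(11, 3): e=[100,26,-18] → ·
    (3,2)@(7, 5): e=[48,6,54] → #
    (5,2)@(11, 5): e=[88,38,-18] → ·
    (2,3)@(5, 7): e=[16,2,90] → #
    (5,3)@(11, 7): e=[76,50,-18] → ·
    (2,4)@(5, 9): e=[4,14,90] → #
    (5,4)@(11, 9): e=[64,62,-18] → ·
    (2,5)@(5, 11): e=[-8,26,90] → ·
    (3,5)@(7, 11): e=[12,42,54] → #
    (5,5)@(11, 11): e=[52,74,-18] → ·
    (3,6)@(7, 13): e=[0,54,54] → #  [on edge]
  covered (14 px):
    · · · · · · ·
    · · · · # · ·
    · · · # # · ·
    · · # # # · ·
    · · # # # · ·
    · · · # # · ·
    · · · # # · ·
    · · · · # · ·
    · · · · · · ·
    · · · · · · ·
    · · · · · · ·

Answer: "outside"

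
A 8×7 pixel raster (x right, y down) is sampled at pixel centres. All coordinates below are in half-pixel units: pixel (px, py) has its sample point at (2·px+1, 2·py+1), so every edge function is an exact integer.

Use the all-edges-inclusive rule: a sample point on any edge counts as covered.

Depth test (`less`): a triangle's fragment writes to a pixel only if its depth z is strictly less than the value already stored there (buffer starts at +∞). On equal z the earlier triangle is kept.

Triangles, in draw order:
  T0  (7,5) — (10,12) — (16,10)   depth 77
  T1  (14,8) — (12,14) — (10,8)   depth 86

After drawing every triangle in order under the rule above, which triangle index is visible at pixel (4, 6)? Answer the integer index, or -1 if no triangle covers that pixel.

T0:
  2·area = 48  (B↔C swapped to make it positive)
  edge (7, 5)→(16, 10): d=(9,5) inclusive
  edge (16, 10)→(10, 12): d=(-6,2) inclusive
  edge (10, 12)→(7, 5): d=(-3,-7) inclusive
    (3,2)@(7, 5): e=[0,48,0] → X  [on edge]
    (4,2)@(9, 5): e=[-10,44,14] → .
    (3,3)@(7, 7): e=[18,36,-6] → .
    (4,3)@(9, 7): e=[8,32,8] → X
    (5,3)@(11, 7): e=[-2,28,22] → .
    (4,4)@(9, 9): e=[26,20,2] → X
    (5,4)@(11, 9): e=[16,16,16] → X
    (6,4)@(13, 9): e=[6,12,30] → X
    (7,4)@(15, 9): e=[-4,8,44] → .
    (4,5)@(9, 11): e=[44,8,-4] → .
    (5,5)@(11, 11): e=[34,4,10] → X
    (6,5)@(13, 11): e=[24,0,24] → X  [on edge]
    (3,6)@(7, 13): e=[72,0,-24] → .  [on edge]
  covered (7 px):
    . . . . . . . .
    . . . . . . . .
    . . . X . . . .
    . . . . X . . .
    . . . . X X X .
    . . . . . X X .
    . . . . . . . .
T1:
  2·area = 24
  edge (14, 8)→(12, 14): d=(-2,6) inclusive
  edge (12, 14)→(10, 8): d=(-2,-6) inclusive
  edge (10, 8)→(14, 8): d=(4,0) inclusive
    (4,2)@(9, 5): e=[36,0,-12] → .  [on edge]
    (7,2)@(15, 5): e=[0,36,-12] → .  [on edge]
    (5,4)@(11, 9): e=[16,4,4] → X
    (6,4)@(13, 9): e=[4,16,4] → X
    (7,4)@(15, 9): e=[-8,28,4] → .
    (5,5)@(11, 11): e=[12,0,12] → X  [on edge]
    (6,5)@(13, 11): e=[0,12,12] → X  [on edge]
    (7,5)@(15, 11): e=[-12,24,12] → .
    (5,6)@(11, 13): e=[8,-4,20] → .
    (6,6)@(13, 13): e=[-4,8,20] → .
  covered (4 px):
    . . . . . . . .
    . . . . . . . .
    . . . . . . . .
    . . . . . . . .
    . . . . . X X .
    . . . . . X X .
    . . . . . . . .

Z-buffer (winner per pixel, '.' = empty):
  . . . . . . . .
  . . . . . . . .
  . . . 0 . . . .
  . . . . 0 . . .
  . . . . 0 0 0 .
  . . . . . 0 0 .
  . . . . . . . .

Answer: -1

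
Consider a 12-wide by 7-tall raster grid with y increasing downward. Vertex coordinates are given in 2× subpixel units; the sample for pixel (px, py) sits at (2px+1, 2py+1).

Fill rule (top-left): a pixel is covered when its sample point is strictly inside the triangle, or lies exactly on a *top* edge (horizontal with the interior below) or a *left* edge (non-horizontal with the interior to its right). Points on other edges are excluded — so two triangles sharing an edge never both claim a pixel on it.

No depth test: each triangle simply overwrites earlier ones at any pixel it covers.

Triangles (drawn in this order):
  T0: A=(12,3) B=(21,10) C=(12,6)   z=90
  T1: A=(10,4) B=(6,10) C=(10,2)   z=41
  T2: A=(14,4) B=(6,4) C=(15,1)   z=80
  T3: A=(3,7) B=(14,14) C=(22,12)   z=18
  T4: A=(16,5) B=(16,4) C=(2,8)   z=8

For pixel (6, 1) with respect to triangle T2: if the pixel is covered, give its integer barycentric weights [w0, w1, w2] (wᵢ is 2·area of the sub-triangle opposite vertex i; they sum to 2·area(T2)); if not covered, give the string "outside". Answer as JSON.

T0:
  2·area = 27
  edge (12, 3)→(21, 10): d=(9,7) right/bottom  bias=-1
  edge (21, 10)→(12, 6): d=(-9,-4) top-left  bias=+0
  edge (12, 6)→(12, 3): d=(0,-3) top-left  bias=+0
    (6,2)@(13, 5): e=[11,13,3] → #
    (7,2)@(15, 5): e=[-3,21,9] → ·
    (6,3)@(13, 7): e=[29,-5,3] → ·
    (7,3)@(15, 7): e=[15,3,9] → #
    (8,3)@(17, 7): e=[1,11,15] → #
    (9,3)@(19, 7): e=[-13,19,21] → ·
    (7,4)@(15, 9): e=[33,-15,9] → ·
    (8,4)@(17, 9): e=[19,-7,15] → ·
    (9,4)@(19, 9): e=[5,1,21] → #
    (10,4)@(21, 9): e=[-9,9,27] → ·
    (9,5)@(19, 11): e=[23,-17,21] → ·
  covered (4 px):
    · · · · · · · · · · · ·
    · · · · · · · · · · · ·
    · · · · · · # · · · · ·
    · · · · · · · # # · · ·
    · · · · · · · · · # · ·
    · · · · · · · · · · · ·
    · · · · · · · · · · · ·
T1:
  2·area = 8
  edge (10, 4)→(6, 10): d=(-4,6) right/bottom  bias=-1
  edge (6, 10)→(10, 2): d=(4,-8) top-left  bias=+0
  edge (10, 2)→(10, 4): d=(0,2) right/bottom  bias=-1
    (4,2)@(9, 5): e=[2,4,2] → #
    (5,2)@(11, 5): e=[-10,20,-2] → ·
    (4,3)@(9, 7): e=[-6,12,2] → ·
  covered (1 px):
    · · · · · · · · · · · ·
    · · · · · · · · · · · ·
    · · · · # · · · · · · ·
    · · · · · · · · · · · ·
    · · · · · · · · · · · ·
    · · · · · · · · · · · ·
    · · · · · · · · · · · ·
T2:
  2·area = 24
  edge (14, 4)→(6, 4): d=(-8,0) right/bottom  bias=-1
  edge (6, 4)→(15, 1): d=(9,-3) top-left  bias=+0
  edge (15, 1)→(14, 4): d=(-1,3) right/bottom  bias=-1
    (7,0)@(15, 1): e=[24,0,0] → ·  [on edge]
    (4,1)@(9, 3): e=[8,0,16] → #  [on edge]
    (5,1)@(11, 3): e=[8,6,10] → #
    (6,1)@(13, 3): e=[8,12,4] → #
    (7,1)@(15, 3): e=[8,18,-2] → ·
    (1,2)@(3, 5): e=[-8,0,32] → ·  [on edge]
    (4,2)@(9, 5): e=[-8,18,14] → ·
    (5,2)@(11, 5): e=[-8,24,8] → ·
    (6,2)@(13, 5): e=[-8,30,2] → ·
    (6,3)@(13, 7): e=[-24,48,0] → ·  [on edge]
    (5,6)@(11, 13): e=[-72,96,0] → ·  [on edge]
  covered (3 px):
    · · · · · · · · · · · ·
    · · · · # # # · · · · ·
    · · · · · · · · · · · ·
    · · · · · · · · · · · ·
    · · · · · · · · · · · ·
    · · · · · · · · · · · ·
    · · · · · · · · · · · ·
T3:
  2·area = 78  (B↔C swapped to make it positive)
  edge (3, 7)→(22, 12): d=(19,5) right/bottom  bias=-1
  edge (22, 12)→(14, 14): d=(-8,2) right/bottom  bias=-1
  edge (14, 14)→(3, 7): d=(-11,-7) top-left  bias=+0
    (1,3)@(3, 7): e=[0,78,0] → ·  [on edge]
    (3,4)@(7, 9): e=[18,54,6] → #
    (4,4)@(9, 9): e=[8,50,20] → #
    (5,4)@(11, 9): e=[-2,46,34] → ·
    (3,5)@(7, 11): e=[56,38,-16] → ·
    (4,5)@(9, 11): e=[46,34,-2] → ·
    (5,5)@(11, 11): e=[36,30,12] → #
    (6,5)@(13, 11): e=[26,26,26] → #
    (7,5)@(15, 11): e=[16,22,40] → #
    (8,5)@(17, 11): e=[6,18,54] → #
    (9,5)@(19, 11): e=[-4,14,68] → ·
    (5,6)@(11, 13): e=[74,14,-10] → ·
  covered (9 px):
    · · · · · · · · · · · ·
    · · · · · · · · · · · ·
    · · · · · · · · · · · ·
    · · · · · · · · · · · ·
    · · · # # · · · · · · ·
    · · · · · # # # # · · ·
    · · · · · · # # # · · ·
T4:
  2·area = 14  (B↔C swapped to make it positive)
  edge (16, 5)→(2, 8): d=(-14,3) right/bottom  bias=-1
  edge (2, 8)→(16, 4): d=(14,-4) top-left  bias=+0
  edge (16, 4)→(16, 5): d=(0,1) right/bottom  bias=-1
    (6,2)@(13, 5): e=[9,2,3] → #
    (7,2)@(15, 5): e=[3,10,1] → #
    (8,2)@(17, 5): e=[-3,18,-1] → ·
    (6,3)@(13, 7): e=[-19,30,3] → ·
    (7,3)@(15, 7): e=[-25,38,1] → ·
  covered (2 px):
    · · · · · · · · · · · ·
    · · · · · · · · · · · ·
    · · · · · · # # · · · ·
    · · · · · · · · · · · ·
    · · · · · · · · · · · ·
    · · · · · · · · · · · ·
    · · · · · · · · · · · ·

Answer: [12,4,8]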